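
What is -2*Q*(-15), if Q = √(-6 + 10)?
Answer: 60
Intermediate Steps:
Q = 2 (Q = √4 = 2)
-2*Q*(-15) = -2*2*(-15) = -4*(-15) = 60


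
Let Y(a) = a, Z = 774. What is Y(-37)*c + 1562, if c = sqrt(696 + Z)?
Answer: 1562 - 259*sqrt(30) ≈ 143.40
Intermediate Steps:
c = 7*sqrt(30) (c = sqrt(696 + 774) = sqrt(1470) = 7*sqrt(30) ≈ 38.341)
Y(-37)*c + 1562 = -259*sqrt(30) + 1562 = 1562 - 259*sqrt(30)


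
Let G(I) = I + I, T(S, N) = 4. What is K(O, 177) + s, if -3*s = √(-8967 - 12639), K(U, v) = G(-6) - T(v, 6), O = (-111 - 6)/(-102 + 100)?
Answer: -16 - I*√21606/3 ≈ -16.0 - 48.997*I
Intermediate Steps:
O = 117/2 (O = -117/(-2) = -117*(-½) = 117/2 ≈ 58.500)
G(I) = 2*I
K(U, v) = -16 (K(U, v) = 2*(-6) - 1*4 = -12 - 4 = -16)
s = -I*√21606/3 (s = -√(-8967 - 12639)/3 = -I*√21606/3 ≈ -48.997*I)
K(O, 177) + s = -16 - I*√21606/3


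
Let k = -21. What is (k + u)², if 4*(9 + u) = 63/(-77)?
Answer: 1766241/1936 ≈ 912.31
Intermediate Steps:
u = -405/44 (u = -9 + (63/(-77))/4 = -9 + (63*(-1/77))/4 = -9 + (¼)*(-9/11) = -9 - 9/44 = -405/44 ≈ -9.2045)
(k + u)² = (-21 - 405/44)² = (-1329/44)² = 1766241/1936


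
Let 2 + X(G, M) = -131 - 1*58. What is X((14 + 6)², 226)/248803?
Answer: -191/248803 ≈ -0.00076768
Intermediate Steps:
X(G, M) = -191 (X(G, M) = -2 + (-131 - 1*58) = -2 + (-131 - 58) = -2 - 189 = -191)
X((14 + 6)², 226)/248803 = -191/248803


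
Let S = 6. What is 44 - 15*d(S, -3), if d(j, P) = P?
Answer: 89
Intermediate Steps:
44 - 15*d(S, -3) = 44 - 15*(-3) = 44 + 45 = 89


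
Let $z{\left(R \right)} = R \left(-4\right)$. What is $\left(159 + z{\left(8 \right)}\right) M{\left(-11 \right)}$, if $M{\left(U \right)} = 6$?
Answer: $762$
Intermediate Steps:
$z{\left(R \right)} = - 4 R$
$\left(159 + z{\left(8 \right)}\right) M{\left(-11 \right)} = \left(159 - 32\right) 6 = 127 \cdot 6 = 762$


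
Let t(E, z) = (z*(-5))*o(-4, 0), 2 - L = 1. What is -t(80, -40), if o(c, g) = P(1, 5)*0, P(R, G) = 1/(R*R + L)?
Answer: 0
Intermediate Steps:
L = 1 (L = 2 - 1*1 = 2 - 1 = 1)
P(R, G) = 1/(1 + R²) (P(R, G) = 1/(R*R + 1) = 1/(R² + 1) = 1/(1 + R²))
o(c, g) = 0 (o(c, g) = 0/(1 + 1²) = 0/(1 + 1) = 0/2 = (½)*0 = 0)
t(E, z) = 0 (t(E, z) = (z*(-5))*0 = -5*z*0 = 0)
-t(80, -40) = -1*0 = 0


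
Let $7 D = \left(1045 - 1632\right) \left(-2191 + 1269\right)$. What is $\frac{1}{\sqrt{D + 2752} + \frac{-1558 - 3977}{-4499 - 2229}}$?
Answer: $- \frac{86892120}{8456791242259} + \frac{45265984 \sqrt{3923346}}{25370373726777} \approx 0.0035238$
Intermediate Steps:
$D = \frac{541214}{7}$ ($D = \frac{\left(1045 - 1632\right) \left(-2191 + 1269\right)}{7} = \frac{\left(-587\right) \left(-922\right)}{7} = \frac{1}{7} \cdot 541214 = \frac{541214}{7} \approx 77316.0$)
$\frac{1}{\sqrt{D + 2752} + \frac{-1558 - 3977}{-4499 - 2229}} = \frac{1}{\sqrt{\frac{541214}{7} + 2752} + \frac{-1558 - 3977}{-4499 - 2229}} = \frac{1}{\sqrt{\frac{560478}{7}} - \frac{5535}{-6728}} = \frac{1}{\frac{\sqrt{3923346}}{7} - - \frac{5535}{6728}} = \frac{1}{\frac{\sqrt{3923346}}{7} + \frac{5535}{6728}} = \frac{1}{\frac{5535}{6728} + \frac{\sqrt{3923346}}{7}}$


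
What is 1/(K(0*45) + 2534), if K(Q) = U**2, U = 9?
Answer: 1/2615 ≈ 0.00038241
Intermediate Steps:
K(Q) = 81 (K(Q) = 9**2 = 81)
1/(K(0*45) + 2534) = 1/(81 + 2534) = 1/2615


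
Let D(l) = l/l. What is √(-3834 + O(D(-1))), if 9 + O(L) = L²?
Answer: I*√3842 ≈ 61.984*I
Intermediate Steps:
D(l) = 1
O(L) = -9 + L²
√(-3834 + O(D(-1))) = √(-3834 + (-9 + 1²)) = √(-3834 + (-9 + 1)) = √(-3834 - 8) = √(-3842) = I*√3842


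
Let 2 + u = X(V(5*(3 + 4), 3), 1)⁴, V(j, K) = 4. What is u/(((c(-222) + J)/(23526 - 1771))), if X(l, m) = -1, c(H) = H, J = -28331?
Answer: 21755/28553 ≈ 0.76192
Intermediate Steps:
u = -1 (u = -2 + (-1)⁴ = -2 + 1 = -1)
u/(((c(-222) + J)/(23526 - 1771))) = -1/((-222 - 28331)/(23526 - 1771)) = -1/((-28553/21755)) = -1/((-28553*1/21755)) = -1/(-28553/21755) = -1*(-21755/28553) = 21755/28553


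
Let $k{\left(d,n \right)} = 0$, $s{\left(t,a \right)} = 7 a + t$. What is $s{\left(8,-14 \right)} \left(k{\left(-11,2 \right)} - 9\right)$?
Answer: $810$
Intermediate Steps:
$s{\left(t,a \right)} = t + 7 a$
$s{\left(8,-14 \right)} \left(k{\left(-11,2 \right)} - 9\right) = \left(8 + 7 \left(-14\right)\right) \left(0 - 9\right) = \left(8 - 98\right) \left(-9\right) = \left(-90\right) \left(-9\right) = 810$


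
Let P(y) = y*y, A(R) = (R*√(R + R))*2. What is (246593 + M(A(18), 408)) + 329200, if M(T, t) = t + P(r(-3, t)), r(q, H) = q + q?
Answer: 576237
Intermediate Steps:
r(q, H) = 2*q
A(R) = 2*√2*R^(3/2) (A(R) = (R*√(2*R))*2 = (R*(√2*√R))*2 = (√2*R^(3/2))*2 = 2*√2*R^(3/2))
P(y) = y²
M(T, t) = 36 + t (M(T, t) = t + (2*(-3))² = t + (-6)² = t + 36 = 36 + t)
(246593 + M(A(18), 408)) + 329200 = (246593 + (36 + 408)) + 329200 = (246593 + 444) + 329200 = 247037 + 329200 = 576237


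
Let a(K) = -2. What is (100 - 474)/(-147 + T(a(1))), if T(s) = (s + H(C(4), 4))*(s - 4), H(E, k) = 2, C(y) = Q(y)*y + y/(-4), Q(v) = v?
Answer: 374/147 ≈ 2.5442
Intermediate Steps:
C(y) = y² - y/4 (C(y) = y*y + y/(-4) = y² + y*(-¼) = y² - y/4)
T(s) = (-4 + s)*(2 + s) (T(s) = (s + 2)*(s - 4) = (2 + s)*(-4 + s) = (-4 + s)*(2 + s))
(100 - 474)/(-147 + T(a(1))) = (100 - 474)/(-147 + (-8 + (-2)² - 2*(-2))) = -374/(-147 + (-8 + 4 + 4)) = -374/(-147 + 0) = -374/(-147) = -374*(-1/147) = 374/147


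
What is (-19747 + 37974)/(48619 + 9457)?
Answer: 18227/58076 ≈ 0.31385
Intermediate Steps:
(-19747 + 37974)/(48619 + 9457) = 18227/58076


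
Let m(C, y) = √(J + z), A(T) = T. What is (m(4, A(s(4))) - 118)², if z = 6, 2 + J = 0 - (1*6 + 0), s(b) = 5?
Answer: (118 - I*√2)² ≈ 13922.0 - 333.75*I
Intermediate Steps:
J = -8 (J = -2 + (0 - (1*6 + 0)) = -2 + (0 - (6 + 0)) = -2 + (0 - 1*6) = -2 + (0 - 6) = -2 - 6 = -8)
m(C, y) = I*√2 (m(C, y) = √(-8 + 6) = √(-2) = I*√2)
(m(4, A(s(4))) - 118)² = (I*√2 - 118)² = (-118 + I*√2)²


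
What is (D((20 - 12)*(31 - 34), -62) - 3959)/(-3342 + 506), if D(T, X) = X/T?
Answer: 47477/34032 ≈ 1.3951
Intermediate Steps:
(D((20 - 12)*(31 - 34), -62) - 3959)/(-3342 + 506) = (-62*1/((20 - 12)*(31 - 34)) - 3959)/(-3342 + 506) = (-62/(8*(-3)) - 3959)/(-2836) = (-62/(-24) - 3959)*(-1/2836) = (-62*(-1/24) - 3959)*(-1/2836) = (31/12 - 3959)*(-1/2836) = -47477/12*(-1/2836) = 47477/34032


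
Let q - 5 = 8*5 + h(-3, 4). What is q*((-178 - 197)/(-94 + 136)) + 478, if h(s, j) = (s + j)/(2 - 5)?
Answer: 1663/21 ≈ 79.190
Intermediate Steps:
h(s, j) = -j/3 - s/3 (h(s, j) = (j + s)/(-3) = (j + s)*(-⅓) = -j/3 - s/3)
q = 134/3 (q = 5 + (8*5 + (-⅓*4 - ⅓*(-3))) = 5 + (40 + (-4/3 + 1)) = 5 + (40 - ⅓) = 5 + 119/3 = 134/3 ≈ 44.667)
q*((-178 - 197)/(-94 + 136)) + 478 = 134*((-178 - 197)/(-94 + 136))/3 + 478 = 134*(-375/42)/3 + 478 = 134*(-375*1/42)/3 + 478 = (134/3)*(-125/14) + 478 = -8375/21 + 478 = 1663/21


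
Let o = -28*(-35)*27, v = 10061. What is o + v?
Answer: 36521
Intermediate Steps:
o = 26460 (o = 980*27 = 26460)
o + v = 26460 + 10061 = 36521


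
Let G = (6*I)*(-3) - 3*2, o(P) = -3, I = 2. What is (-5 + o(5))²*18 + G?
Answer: 1110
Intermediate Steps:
G = -42 (G = (6*2)*(-3) - 3*2 = 12*(-3) - 6 = -36 - 6 = -42)
(-5 + o(5))²*18 + G = (-5 - 3)²*18 - 42 = (-8)²*18 - 42 = 64*18 - 42 = 1152 - 42 = 1110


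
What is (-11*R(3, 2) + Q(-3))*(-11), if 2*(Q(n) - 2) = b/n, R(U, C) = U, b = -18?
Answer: 308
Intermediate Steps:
Q(n) = 2 - 9/n (Q(n) = 2 + (-18/n)/2 = 2 - 9/n)
(-11*R(3, 2) + Q(-3))*(-11) = (-11*3 + (2 - 9/(-3)))*(-11) = (-33 + (2 - 9*(-1/3)))*(-11) = (-33 + (2 + 3))*(-11) = (-33 + 5)*(-11) = -28*(-11) = 308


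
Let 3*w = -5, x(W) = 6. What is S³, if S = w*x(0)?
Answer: -1000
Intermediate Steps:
w = -5/3 (w = (⅓)*(-5) = -5/3 ≈ -1.6667)
S = -10 (S = -5/3*6 = -10)
S³ = (-10)³ = -1000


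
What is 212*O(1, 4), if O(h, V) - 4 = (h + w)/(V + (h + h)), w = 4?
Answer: 3074/3 ≈ 1024.7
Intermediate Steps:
O(h, V) = 4 + (4 + h)/(V + 2*h) (O(h, V) = 4 + (h + 4)/(V + (h + h)) = 4 + (4 + h)/(V + 2*h))
212*O(1, 4) = 212*((4 + 4*4 + 9*1)/(4 + 2*1)) = 212*((4 + 16 + 9)/(4 + 2)) = 212*(29/6) = 3074/3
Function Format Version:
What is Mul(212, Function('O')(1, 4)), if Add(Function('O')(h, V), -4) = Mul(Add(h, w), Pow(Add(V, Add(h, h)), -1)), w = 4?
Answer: Rational(3074, 3) ≈ 1024.7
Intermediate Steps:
Function('O')(h, V) = Add(4, Mul(Pow(Add(V, Mul(2, h)), -1), Add(4, h))) (Function('O')(h, V) = Add(4, Mul(Add(h, 4), Pow(Add(V, Add(h, h)), -1))) = Add(4, Mul(Add(4, h), Pow(Add(V, Mul(2, h)), -1))) = Add(4, Mul(Pow(Add(V, Mul(2, h)), -1), Add(4, h))))
Mul(212, Function('O')(1, 4)) = Mul(212, Mul(Pow(Add(4, Mul(2, 1)), -1), Add(4, Mul(4, 4), Mul(9, 1)))) = Mul(212, Mul(Pow(Add(4, 2), -1), Add(4, 16, 9))) = Mul(212, Mul(Pow(6, -1), 29)) = Mul(212, Mul(Rational(1, 6), 29)) = Mul(212, Rational(29, 6)) = Rational(3074, 3)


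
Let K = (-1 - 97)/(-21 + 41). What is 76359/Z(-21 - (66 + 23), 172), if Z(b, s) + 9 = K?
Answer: -763590/139 ≈ -5493.5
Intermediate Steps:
K = -49/10 (K = -98/20 = -98*1/20 = -49/10 ≈ -4.9000)
Z(b, s) = -139/10 (Z(b, s) = -9 - 49/10 = -139/10)
76359/Z(-21 - (66 + 23), 172) = 76359/(-139/10) = 76359*(-10/139) = -763590/139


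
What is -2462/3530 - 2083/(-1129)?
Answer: 2286696/1992685 ≈ 1.1475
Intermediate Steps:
-2462/3530 - 2083/(-1129) = -2462*1/3530 - 2083*(-1/1129) = -1231/1765 + 2083/1129 = 2286696/1992685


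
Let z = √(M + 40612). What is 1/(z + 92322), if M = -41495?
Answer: 92322/8523352567 - I*√883/8523352567 ≈ 1.0832e-5 - 3.4863e-9*I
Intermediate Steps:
z = I*√883 (z = √(-41495 + 40612) = √(-883) = I*√883 ≈ 29.715*I)
1/(z + 92322) = 1/(I*√883 + 92322) = 1/(92322 + I*√883)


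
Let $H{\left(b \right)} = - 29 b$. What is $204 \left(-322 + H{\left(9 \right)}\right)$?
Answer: $-118932$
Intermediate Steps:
$204 \left(-322 + H{\left(9 \right)}\right) = 204 \left(-322 - 261\right) = 204 \left(-583\right) = -118932$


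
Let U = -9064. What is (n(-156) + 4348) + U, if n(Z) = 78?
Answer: -4638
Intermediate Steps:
(n(-156) + 4348) + U = (78 + 4348) - 9064 = 4426 - 9064 = -4638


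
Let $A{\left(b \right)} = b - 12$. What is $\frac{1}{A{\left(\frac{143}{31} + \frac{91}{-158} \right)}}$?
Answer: $- \frac{4898}{39003} \approx -0.12558$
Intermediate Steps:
$A{\left(b \right)} = -12 + b$
$\frac{1}{A{\left(\frac{143}{31} + \frac{91}{-158} \right)}} = \frac{1}{-12 + \left(\frac{143}{31} + \frac{91}{-158}\right)} = \frac{1}{-12 + \left(143 \cdot \frac{1}{31} + 91 \left(- \frac{1}{158}\right)\right)} = \frac{1}{-12 + \left(\frac{143}{31} - \frac{91}{158}\right)} = \frac{1}{-12 + \frac{19773}{4898}} = \frac{1}{- \frac{39003}{4898}} = - \frac{4898}{39003}$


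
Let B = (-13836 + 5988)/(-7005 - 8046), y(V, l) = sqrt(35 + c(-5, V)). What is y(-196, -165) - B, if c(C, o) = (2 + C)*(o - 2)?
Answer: -2616/5017 + sqrt(629) ≈ 24.558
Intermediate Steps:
c(C, o) = (-2 + o)*(2 + C) (c(C, o) = (2 + C)*(-2 + o) = (-2 + o)*(2 + C))
y(V, l) = sqrt(41 - 3*V) (y(V, l) = sqrt(35 + (-4 - 2*(-5) + 2*V - 5*V)) = sqrt(35 + (-4 + 10 + 2*V - 5*V)) = sqrt(35 + (6 - 3*V)) = sqrt(41 - 3*V))
B = 2616/5017 (B = -7848/(-15051) = -7848*(-1/15051) = 2616/5017 ≈ 0.52143)
y(-196, -165) - B = sqrt(41 - 3*(-196)) - 1*2616/5017 = sqrt(41 + 588) - 2616/5017 = sqrt(629) - 2616/5017 = -2616/5017 + sqrt(629)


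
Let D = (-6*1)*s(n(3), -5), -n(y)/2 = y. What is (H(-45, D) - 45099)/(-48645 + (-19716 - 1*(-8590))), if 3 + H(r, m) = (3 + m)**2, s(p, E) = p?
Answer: 43581/59771 ≈ 0.72913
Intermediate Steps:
n(y) = -2*y
D = 36 (D = (-6*1)*(-2*3) = -6*(-6) = 36)
H(r, m) = -3 + (3 + m)**2
(H(-45, D) - 45099)/(-48645 + (-19716 - 1*(-8590))) = ((-3 + (3 + 36)**2) - 45099)/(-48645 + (-19716 - 1*(-8590))) = ((-3 + 39**2) - 45099)/(-48645 + (-19716 + 8590)) = ((-3 + 1521) - 45099)/(-48645 - 11126) = (1518 - 45099)/(-59771) = -43581*(-1/59771) = 43581/59771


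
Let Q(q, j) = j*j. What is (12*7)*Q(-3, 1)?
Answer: 84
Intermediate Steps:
Q(q, j) = j²
(12*7)*Q(-3, 1) = (12*7)*1² = 84*1 = 84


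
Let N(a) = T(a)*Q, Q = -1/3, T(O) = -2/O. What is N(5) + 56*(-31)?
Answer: -26038/15 ≈ -1735.9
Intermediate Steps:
Q = -⅓ (Q = -1*⅓ = -⅓ ≈ -0.33333)
N(a) = 2/(3*a) (N(a) = -2/a*(-⅓) = 2/(3*a))
N(5) + 56*(-31) = (⅔)/5 + 56*(-31) = (⅔)*(⅕) - 1736 = 2/15 - 1736 = -26038/15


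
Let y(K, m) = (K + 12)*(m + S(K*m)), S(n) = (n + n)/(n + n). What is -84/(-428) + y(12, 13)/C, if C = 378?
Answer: 1045/963 ≈ 1.0851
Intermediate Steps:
S(n) = 1 (S(n) = (2*n)/((2*n)) = (2*n)*(1/(2*n)) = 1)
y(K, m) = (1 + m)*(12 + K) (y(K, m) = (K + 12)*(m + 1) = (12 + K)*(1 + m) = (1 + m)*(12 + K))
-84/(-428) + y(12, 13)/C = -84/(-428) + (12 + 12 + 12*13 + 12*13)/378 = -84*(-1/428) + (12 + 12 + 156 + 156)*(1/378) = 21/107 + 336*(1/378) = 21/107 + 8/9 = 1045/963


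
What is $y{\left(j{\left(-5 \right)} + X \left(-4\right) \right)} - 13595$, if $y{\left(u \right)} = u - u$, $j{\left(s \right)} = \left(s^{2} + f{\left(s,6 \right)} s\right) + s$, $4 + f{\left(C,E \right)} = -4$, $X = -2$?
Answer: $-13595$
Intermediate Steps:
$f{\left(C,E \right)} = -8$ ($f{\left(C,E \right)} = -4 - 4 = -8$)
$j{\left(s \right)} = s^{2} - 7 s$ ($j{\left(s \right)} = \left(s^{2} - 8 s\right) + s = s^{2} - 7 s$)
$y{\left(u \right)} = 0$
$y{\left(j{\left(-5 \right)} + X \left(-4\right) \right)} - 13595 = 0 - 13595 = -13595$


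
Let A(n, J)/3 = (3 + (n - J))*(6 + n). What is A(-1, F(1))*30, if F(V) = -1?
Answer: 1350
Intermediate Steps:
A(n, J) = 3*(6 + n)*(3 + n - J) (A(n, J) = 3*((3 + (n - J))*(6 + n)) = 3*((3 + n - J)*(6 + n)) = 3*((6 + n)*(3 + n - J)) = 3*(6 + n)*(3 + n - J))
A(-1, F(1))*30 = (54 - 18*(-1) + 3*(-1)**2 + 27*(-1) - 3*(-1)*(-1))*30 = (54 + 18 + 3*1 - 27 - 3)*30 = (54 + 18 + 3 - 27 - 3)*30 = 45*30 = 1350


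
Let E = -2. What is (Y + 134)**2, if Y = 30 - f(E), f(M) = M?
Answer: 27556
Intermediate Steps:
Y = 32 (Y = 30 - 1*(-2) = 30 + 2 = 32)
(Y + 134)**2 = (32 + 134)**2 = 166**2 = 27556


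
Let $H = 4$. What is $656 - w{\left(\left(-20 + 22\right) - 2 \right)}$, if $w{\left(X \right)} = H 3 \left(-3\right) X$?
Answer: $656$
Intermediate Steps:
$w{\left(X \right)} = - 36 X$ ($w{\left(X \right)} = 4 \cdot 3 \left(-3\right) X = 12 \left(-3\right) X = - 36 X$)
$656 - w{\left(\left(-20 + 22\right) - 2 \right)} = 656 - - 36 \left(\left(-20 + 22\right) - 2\right) = 656 - - 36 \left(2 - 2\right) = 656 - \left(-36\right) 0 = 656 - 0 = 656 + 0 = 656$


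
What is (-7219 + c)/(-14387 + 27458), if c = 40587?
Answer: 33368/13071 ≈ 2.5528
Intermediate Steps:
(-7219 + c)/(-14387 + 27458) = (-7219 + 40587)/(-14387 + 27458) = 33368/13071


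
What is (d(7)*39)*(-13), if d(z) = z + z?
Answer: -7098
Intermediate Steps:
d(z) = 2*z
(d(7)*39)*(-13) = ((2*7)*39)*(-13) = (14*39)*(-13) = 546*(-13) = -7098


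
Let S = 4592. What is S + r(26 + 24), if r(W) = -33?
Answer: 4559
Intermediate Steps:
S + r(26 + 24) = 4592 - 33 = 4559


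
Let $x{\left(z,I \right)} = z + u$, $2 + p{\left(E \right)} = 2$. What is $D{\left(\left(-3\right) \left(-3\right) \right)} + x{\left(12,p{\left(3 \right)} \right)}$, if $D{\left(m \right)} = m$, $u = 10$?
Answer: $31$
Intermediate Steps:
$p{\left(E \right)} = 0$ ($p{\left(E \right)} = -2 + 2 = 0$)
$x{\left(z,I \right)} = 10 + z$ ($x{\left(z,I \right)} = z + 10 = 10 + z$)
$D{\left(\left(-3\right) \left(-3\right) \right)} + x{\left(12,p{\left(3 \right)} \right)} = \left(-3\right) \left(-3\right) + \left(10 + 12\right) = 9 + 22 = 31$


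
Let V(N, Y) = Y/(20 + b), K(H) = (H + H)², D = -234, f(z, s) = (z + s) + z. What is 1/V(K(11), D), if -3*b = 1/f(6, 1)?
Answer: -779/9126 ≈ -0.085361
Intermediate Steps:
f(z, s) = s + 2*z (f(z, s) = (s + z) + z = s + 2*z)
b = -1/39 (b = -1/(3*(1 + 2*6)) = -1/(3*(1 + 12)) = -⅓/13 = -⅓*1/13 = -1/39 ≈ -0.025641)
K(H) = 4*H² (K(H) = (2*H)² = 4*H²)
V(N, Y) = 39*Y/779 (V(N, Y) = Y/(20 - 1/39) = Y/(779/39) = Y*(39/779) = 39*Y/779)
1/V(K(11), D) = 1/((39/779)*(-234)) = 1/(-9126/779) = -779/9126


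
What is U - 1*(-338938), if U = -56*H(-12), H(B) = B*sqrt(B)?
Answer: 338938 + 1344*I*sqrt(3) ≈ 3.3894e+5 + 2327.9*I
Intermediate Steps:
H(B) = B**(3/2)
U = 1344*I*sqrt(3) (U = -(-1344)*I*sqrt(3) = 1344*I*sqrt(3) ≈ 2327.9*I)
U - 1*(-338938) = 1344*I*sqrt(3) - 1*(-338938) = 1344*I*sqrt(3) + 338938 = 338938 + 1344*I*sqrt(3)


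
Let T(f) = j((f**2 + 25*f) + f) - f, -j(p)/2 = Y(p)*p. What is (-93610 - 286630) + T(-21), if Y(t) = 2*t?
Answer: -424319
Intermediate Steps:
j(p) = -4*p**2 (j(p) = -2*2*p*p = -4*p**2)
T(f) = -f - 4*(f**2 + 26*f)**2 (T(f) = -4*((f**2 + 25*f) + f)**2 - f = -4*(f**2 + 26*f)**2 - f = -f - 4*(f**2 + 26*f)**2)
(-93610 - 286630) + T(-21) = (-93610 - 286630) - 21*(-1 - 4*(-21)*(26 - 21)**2) = -380240 - 21*(-1 - 4*(-21)*5**2) = -380240 - 21*(-1 - 4*(-21)*25) = -380240 - 21*(-1 + 2100) = -380240 - 21*2099 = -380240 - 44079 = -424319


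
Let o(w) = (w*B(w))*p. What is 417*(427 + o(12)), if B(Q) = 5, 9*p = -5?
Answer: 164159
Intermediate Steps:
p = -5/9 (p = (⅑)*(-5) = -5/9 ≈ -0.55556)
o(w) = -25*w/9 (o(w) = (w*5)*(-5/9) = (5*w)*(-5/9) = -25*w/9)
417*(427 + o(12)) = 417*(427 - 25/9*12) = 417*(427 - 100/3) = 417*(1181/3) = 164159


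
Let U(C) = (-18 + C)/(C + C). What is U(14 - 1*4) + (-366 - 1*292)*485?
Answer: -1595652/5 ≈ -3.1913e+5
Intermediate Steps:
U(C) = (-18 + C)/(2*C) (U(C) = (-18 + C)/((2*C)) = (-18 + C)*(1/(2*C)) = (-18 + C)/(2*C))
U(14 - 1*4) + (-366 - 1*292)*485 = (-18 + (14 - 1*4))/(2*(14 - 1*4)) + (-366 - 1*292)*485 = (-18 + (14 - 4))/(2*(14 - 4)) + (-366 - 292)*485 = (1/2)*(-18 + 10)/10 - 658*485 = (1/2)*(1/10)*(-8) - 319130 = -2/5 - 319130 = -1595652/5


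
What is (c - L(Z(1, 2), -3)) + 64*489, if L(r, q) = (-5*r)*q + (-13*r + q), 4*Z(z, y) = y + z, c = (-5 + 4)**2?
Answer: 62597/2 ≈ 31299.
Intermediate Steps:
c = 1 (c = (-1)**2 = 1)
Z(z, y) = y/4 + z/4 (Z(z, y) = (y + z)/4 = y/4 + z/4)
L(r, q) = q - 13*r - 5*q*r (L(r, q) = -5*q*r + (q - 13*r) = q - 13*r - 5*q*r)
(c - L(Z(1, 2), -3)) + 64*489 = (1 - (-3 - 13*((1/4)*2 + (1/4)*1) - 5*(-3)*((1/4)*2 + (1/4)*1))) + 64*489 = (1 - (-3 - 13*(1/2 + 1/4) - 5*(-3)*(1/2 + 1/4))) + 31296 = (1 - (-3 - 13*3/4 - 5*(-3)*3/4)) + 31296 = (1 - (-3 - 39/4 + 45/4)) + 31296 = (1 - 1*(-3/2)) + 31296 = (1 + 3/2) + 31296 = 5/2 + 31296 = 62597/2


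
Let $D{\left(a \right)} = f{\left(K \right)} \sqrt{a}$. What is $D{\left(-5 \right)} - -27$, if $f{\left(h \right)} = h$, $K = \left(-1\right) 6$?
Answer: $27 - 6 i \sqrt{5} \approx 27.0 - 13.416 i$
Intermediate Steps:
$K = -6$
$D{\left(a \right)} = - 6 \sqrt{a}$
$D{\left(-5 \right)} - -27 = - 6 \sqrt{-5} - -27 = - 6 i \sqrt{5} + 27 = 27 - 6 i \sqrt{5}$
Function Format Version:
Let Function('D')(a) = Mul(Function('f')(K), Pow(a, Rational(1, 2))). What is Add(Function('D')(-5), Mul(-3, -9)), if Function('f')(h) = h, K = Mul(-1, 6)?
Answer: Add(27, Mul(-6, I, Pow(5, Rational(1, 2)))) ≈ Add(27.000, Mul(-13.416, I))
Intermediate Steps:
K = -6
Function('D')(a) = Mul(-6, Pow(a, Rational(1, 2)))
Add(Function('D')(-5), Mul(-3, -9)) = Add(Mul(-6, Pow(-5, Rational(1, 2))), Mul(-3, -9)) = Add(Mul(-6, Mul(I, Pow(5, Rational(1, 2)))), 27) = Add(Mul(-6, I, Pow(5, Rational(1, 2))), 27) = Add(27, Mul(-6, I, Pow(5, Rational(1, 2))))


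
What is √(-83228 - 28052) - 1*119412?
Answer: -119412 + 4*I*√6955 ≈ -1.1941e+5 + 333.59*I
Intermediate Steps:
√(-83228 - 28052) - 1*119412 = √(-111280) - 119412 = 4*I*√6955 - 119412 = -119412 + 4*I*√6955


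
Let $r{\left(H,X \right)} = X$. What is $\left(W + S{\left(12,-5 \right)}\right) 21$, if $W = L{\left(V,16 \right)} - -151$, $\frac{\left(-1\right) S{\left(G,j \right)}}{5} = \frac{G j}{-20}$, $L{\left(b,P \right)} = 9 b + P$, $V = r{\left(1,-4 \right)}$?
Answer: $2436$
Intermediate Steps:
$V = -4$
$L{\left(b,P \right)} = P + 9 b$
$S{\left(G,j \right)} = \frac{G j}{4}$ ($S{\left(G,j \right)} = - 5 \frac{G j}{-20} = - 5 G j \left(- \frac{1}{20}\right) = - 5 \left(- \frac{G j}{20}\right) = \frac{G j}{4}$)
$W = 131$ ($W = \left(16 + 9 \left(-4\right)\right) - -151 = \left(16 - 36\right) + 151 = -20 + 151 = 131$)
$\left(W + S{\left(12,-5 \right)}\right) 21 = \left(131 + \frac{1}{4} \cdot 12 \left(-5\right)\right) 21 = \left(131 - 15\right) 21 = 116 \cdot 21 = 2436$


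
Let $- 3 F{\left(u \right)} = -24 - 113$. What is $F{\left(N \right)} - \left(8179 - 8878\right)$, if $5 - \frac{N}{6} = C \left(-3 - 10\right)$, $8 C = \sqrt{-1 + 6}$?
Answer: $\frac{2234}{3} \approx 744.67$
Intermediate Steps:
$C = \frac{\sqrt{5}}{8}$ ($C = \frac{\sqrt{-1 + 6}}{8} = \frac{\sqrt{5}}{8} \approx 0.27951$)
$N = 30 + \frac{39 \sqrt{5}}{4}$ ($N = 30 - 6 \frac{\sqrt{5}}{8} \left(-3 - 10\right) = 30 - 6 \frac{\sqrt{5}}{8} \left(-13\right) = 30 - 6 \left(- \frac{13 \sqrt{5}}{8}\right) = 30 + \frac{39 \sqrt{5}}{4} \approx 51.802$)
$F{\left(u \right)} = \frac{137}{3}$ ($F{\left(u \right)} = - \frac{-24 - 113}{3} = \left(- \frac{1}{3}\right) \left(-137\right) = \frac{137}{3}$)
$F{\left(N \right)} - \left(8179 - 8878\right) = \frac{137}{3} - \left(8179 - 8878\right) = \frac{137}{3} - -699 = \frac{137}{3} + 699 = \frac{2234}{3}$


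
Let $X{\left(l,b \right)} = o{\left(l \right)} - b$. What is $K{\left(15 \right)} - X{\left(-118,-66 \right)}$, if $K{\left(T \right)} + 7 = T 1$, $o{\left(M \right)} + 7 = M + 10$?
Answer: $57$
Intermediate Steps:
$o{\left(M \right)} = 3 + M$ ($o{\left(M \right)} = -7 + \left(M + 10\right) = -7 + \left(10 + M\right) = 3 + M$)
$X{\left(l,b \right)} = 3 + l - b$ ($X{\left(l,b \right)} = \left(3 + l\right) - b = 3 + l - b$)
$K{\left(T \right)} = -7 + T$ ($K{\left(T \right)} = -7 + T 1 = -7 + T$)
$K{\left(15 \right)} - X{\left(-118,-66 \right)} = \left(-7 + 15\right) - \left(3 - 118 - -66\right) = 8 - \left(3 - 118 + 66\right) = 8 - -49 = 8 + 49 = 57$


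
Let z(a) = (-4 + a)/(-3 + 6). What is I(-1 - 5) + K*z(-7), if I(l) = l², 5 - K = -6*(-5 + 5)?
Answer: 53/3 ≈ 17.667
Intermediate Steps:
z(a) = -4/3 + a/3 (z(a) = (-4 + a)/3 = (-4 + a)*(⅓) = -4/3 + a/3)
K = 5 (K = 5 - (-6)*(-5 + 5) = 5 - (-6)*0 = 5 - 1*0 = 5 + 0 = 5)
I(-1 - 5) + K*z(-7) = (-1 - 5)² + 5*(-4/3 + (⅓)*(-7)) = (-6)² + 5*(-4/3 - 7/3) = 36 + 5*(-11/3) = 36 - 55/3 = 53/3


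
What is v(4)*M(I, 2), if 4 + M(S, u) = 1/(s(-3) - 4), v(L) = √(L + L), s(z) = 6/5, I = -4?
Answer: -61*√2/7 ≈ -12.324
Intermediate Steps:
s(z) = 6/5 (s(z) = 6*(⅕) = 6/5)
v(L) = √2*√L (v(L) = √(2*L) = √2*√L)
M(S, u) = -61/14 (M(S, u) = -4 + 1/(6/5 - 4) = -4 + 1/(-14/5) = -4 - 5/14 = -61/14)
v(4)*M(I, 2) = (√2*√4)*(-61/14) = (√2*2)*(-61/14) = (2*√2)*(-61/14) = -61*√2/7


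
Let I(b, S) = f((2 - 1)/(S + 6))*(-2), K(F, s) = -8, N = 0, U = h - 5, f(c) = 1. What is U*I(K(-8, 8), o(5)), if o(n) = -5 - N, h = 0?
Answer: 10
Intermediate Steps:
U = -5 (U = 0 - 5 = -5)
o(n) = -5 (o(n) = -5 - 1*0 = -5 + 0 = -5)
I(b, S) = -2 (I(b, S) = 1*(-2) = -2)
U*I(K(-8, 8), o(5)) = -5*(-2) = 10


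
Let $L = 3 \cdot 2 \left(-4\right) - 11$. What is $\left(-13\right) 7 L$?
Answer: $3185$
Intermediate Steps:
$L = -35$ ($L = 6 \left(-4\right) - 11 = -24 - 11 = -35$)
$\left(-13\right) 7 L = \left(-13\right) 7 \left(-35\right) = \left(-91\right) \left(-35\right) = 3185$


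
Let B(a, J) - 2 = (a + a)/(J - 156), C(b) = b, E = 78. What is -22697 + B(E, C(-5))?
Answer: -3654051/161 ≈ -22696.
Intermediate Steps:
B(a, J) = 2 + 2*a/(-156 + J) (B(a, J) = 2 + (a + a)/(J - 156) = 2 + (2*a)/(-156 + J) = 2 + 2*a/(-156 + J))
-22697 + B(E, C(-5)) = -22697 + 2*(-156 - 5 + 78)/(-156 - 5) = -22697 + 2*(-83)/(-161) = -22697 + 2*(-1/161)*(-83) = -22697 + 166/161 = -3654051/161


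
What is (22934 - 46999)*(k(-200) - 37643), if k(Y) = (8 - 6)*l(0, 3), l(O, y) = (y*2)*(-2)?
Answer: 906456355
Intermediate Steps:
l(O, y) = -4*y (l(O, y) = (2*y)*(-2) = -4*y)
k(Y) = -24 (k(Y) = (8 - 6)*(-4*3) = 2*(-12) = -24)
(22934 - 46999)*(k(-200) - 37643) = (22934 - 46999)*(-24 - 37643) = -24065*(-37667) = 906456355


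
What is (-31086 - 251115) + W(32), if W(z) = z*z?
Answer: -281177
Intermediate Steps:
W(z) = z**2
(-31086 - 251115) + W(32) = (-31086 - 251115) + 32**2 = -282201 + 1024 = -281177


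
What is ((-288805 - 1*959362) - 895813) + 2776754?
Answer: 632774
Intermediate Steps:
((-288805 - 1*959362) - 895813) + 2776754 = ((-288805 - 959362) - 895813) + 2776754 = (-1248167 - 895813) + 2776754 = -2143980 + 2776754 = 632774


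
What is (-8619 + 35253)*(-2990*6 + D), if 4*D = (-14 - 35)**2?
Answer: -923653803/2 ≈ -4.6183e+8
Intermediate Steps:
D = 2401/4 (D = (-14 - 35)**2/4 = (1/4)*(-49)**2 = (1/4)*2401 = 2401/4 ≈ 600.25)
(-8619 + 35253)*(-2990*6 + D) = (-8619 + 35253)*(-2990*6 + 2401/4) = 26634*(-17940 + 2401/4) = 26634*(-69359/4) = -923653803/2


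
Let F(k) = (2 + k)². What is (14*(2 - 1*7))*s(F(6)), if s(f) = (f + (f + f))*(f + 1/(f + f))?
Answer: -860265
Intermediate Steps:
s(f) = 3*f*(f + 1/(2*f)) (s(f) = (f + 2*f)*(f + 1/(2*f)) = (3*f)*(f + 1/(2*f)) = 3*f*(f + 1/(2*f)))
(14*(2 - 1*7))*s(F(6)) = (14*(2 - 1*7))*(3/2 + 3*((2 + 6)²)²) = (14*(2 - 7))*(3/2 + 3*(8²)²) = (14*(-5))*(3/2 + 3*64²) = -70*(3/2 + 3*4096) = -70*(3/2 + 12288) = -70*24579/2 = -860265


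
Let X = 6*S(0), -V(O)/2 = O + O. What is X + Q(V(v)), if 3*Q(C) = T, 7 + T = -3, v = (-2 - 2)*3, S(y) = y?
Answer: -10/3 ≈ -3.3333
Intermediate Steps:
v = -12 (v = -4*3 = -12)
V(O) = -4*O (V(O) = -2*(O + O) = -4*O)
T = -10 (T = -7 - 3 = -10)
Q(C) = -10/3 (Q(C) = (1/3)*(-10) = -10/3)
X = 0 (X = 6*0 = 0)
X + Q(V(v)) = 0 - 10/3 = -10/3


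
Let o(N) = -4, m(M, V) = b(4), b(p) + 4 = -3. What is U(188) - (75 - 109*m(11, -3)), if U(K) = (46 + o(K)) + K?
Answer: -608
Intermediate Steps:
b(p) = -7 (b(p) = -4 - 3 = -7)
m(M, V) = -7
U(K) = 42 + K (U(K) = (46 - 4) + K = 42 + K)
U(188) - (75 - 109*m(11, -3)) = (42 + 188) - (75 - 109*(-7)) = 230 - (75 + 763) = 230 - 1*838 = 230 - 838 = -608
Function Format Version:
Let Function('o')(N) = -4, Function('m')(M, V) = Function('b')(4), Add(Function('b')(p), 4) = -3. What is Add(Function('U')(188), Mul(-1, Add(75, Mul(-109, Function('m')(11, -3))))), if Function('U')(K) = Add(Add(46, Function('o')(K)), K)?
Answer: -608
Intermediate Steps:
Function('b')(p) = -7 (Function('b')(p) = Add(-4, -3) = -7)
Function('m')(M, V) = -7
Function('U')(K) = Add(42, K) (Function('U')(K) = Add(Add(46, -4), K) = Add(42, K))
Add(Function('U')(188), Mul(-1, Add(75, Mul(-109, Function('m')(11, -3))))) = Add(Add(42, 188), Mul(-1, Add(75, Mul(-109, -7)))) = Add(230, Mul(-1, Add(75, 763))) = Add(230, Mul(-1, 838)) = Add(230, -838) = -608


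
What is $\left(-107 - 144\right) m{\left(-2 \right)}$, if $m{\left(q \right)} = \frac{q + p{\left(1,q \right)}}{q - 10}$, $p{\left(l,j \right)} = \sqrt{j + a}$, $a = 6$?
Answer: $0$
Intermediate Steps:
$p{\left(l,j \right)} = \sqrt{6 + j}$ ($p{\left(l,j \right)} = \sqrt{j + 6} = \sqrt{6 + j}$)
$m{\left(q \right)} = \frac{q + \sqrt{6 + q}}{-10 + q}$ ($m{\left(q \right)} = \frac{q + \sqrt{6 + q}}{q - 10} = \frac{q + \sqrt{6 + q}}{-10 + q}$)
$\left(-107 - 144\right) m{\left(-2 \right)} = \left(-107 - 144\right) \frac{-2 + \sqrt{6 - 2}}{-10 - 2} = - 251 \frac{-2 + \sqrt{4}}{-12} = - 251 \left(- \frac{-2 + 2}{12}\right) = - 251 \left(\left(- \frac{1}{12}\right) 0\right) = \left(-251\right) 0 = 0$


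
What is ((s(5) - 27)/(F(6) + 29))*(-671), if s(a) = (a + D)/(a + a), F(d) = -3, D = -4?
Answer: 180499/260 ≈ 694.23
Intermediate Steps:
s(a) = (-4 + a)/(2*a) (s(a) = (a - 4)/(a + a) = (-4 + a)/((2*a)) = (-4 + a)*(1/(2*a)) = (-4 + a)/(2*a))
((s(5) - 27)/(F(6) + 29))*(-671) = (((½)*(-4 + 5)/5 - 27)/(-3 + 29))*(-671) = (((½)*(⅕)*1 - 27)/26)*(-671) = ((⅒ - 27)*(1/26))*(-671) = -269/10*1/26*(-671) = -269/260*(-671) = 180499/260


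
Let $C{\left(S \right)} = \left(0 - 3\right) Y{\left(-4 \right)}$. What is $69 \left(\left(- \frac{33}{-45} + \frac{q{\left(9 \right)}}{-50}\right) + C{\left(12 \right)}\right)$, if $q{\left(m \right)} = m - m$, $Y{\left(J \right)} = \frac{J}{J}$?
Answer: $- \frac{782}{5} \approx -156.4$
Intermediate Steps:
$Y{\left(J \right)} = 1$
$q{\left(m \right)} = 0$
$C{\left(S \right)} = -3$ ($C{\left(S \right)} = \left(0 - 3\right) 1 = \left(-3\right) 1 = -3$)
$69 \left(\left(- \frac{33}{-45} + \frac{q{\left(9 \right)}}{-50}\right) + C{\left(12 \right)}\right) = 69 \left(\left(- \frac{33}{-45} + \frac{0}{-50}\right) - 3\right) = 69 \left(\left(\left(-33\right) \left(- \frac{1}{45}\right) + 0 \left(- \frac{1}{50}\right)\right) - 3\right) = 69 \left(\left(\frac{11}{15} + 0\right) - 3\right) = 69 \left(\frac{11}{15} - 3\right) = 69 \left(- \frac{34}{15}\right) = - \frac{782}{5}$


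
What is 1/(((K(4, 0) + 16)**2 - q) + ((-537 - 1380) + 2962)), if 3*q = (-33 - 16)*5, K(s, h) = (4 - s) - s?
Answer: 3/3812 ≈ 0.00078699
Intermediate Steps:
K(s, h) = 4 - 2*s
q = -245/3 (q = ((-33 - 16)*5)/3 = (-49*5)/3 = (1/3)*(-245) = -245/3 ≈ -81.667)
1/(((K(4, 0) + 16)**2 - q) + ((-537 - 1380) + 2962)) = 1/((((4 - 2*4) + 16)**2 - 1*(-245/3)) + ((-537 - 1380) + 2962)) = 1/((((4 - 8) + 16)**2 + 245/3) + (-1917 + 2962)) = 1/(((-4 + 16)**2 + 245/3) + 1045) = 1/((12**2 + 245/3) + 1045) = 1/((144 + 245/3) + 1045) = 1/(677/3 + 1045) = 1/(3812/3) = 3/3812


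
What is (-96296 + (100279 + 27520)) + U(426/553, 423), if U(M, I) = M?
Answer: 17421585/553 ≈ 31504.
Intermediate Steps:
(-96296 + (100279 + 27520)) + U(426/553, 423) = (-96296 + (100279 + 27520)) + 426/553 = (-96296 + 127799) + 426*(1/553) = 31503 + 426/553 = 17421585/553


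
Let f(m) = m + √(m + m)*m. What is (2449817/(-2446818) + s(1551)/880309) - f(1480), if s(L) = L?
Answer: -3190007542946495/2153955906762 - 5920*√185 ≈ -82002.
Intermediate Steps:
f(m) = m + √2*m^(3/2) (f(m) = m + √(2*m)*m = m + (√2*√m)*m = m + √2*m^(3/2))
(2449817/(-2446818) + s(1551)/880309) - f(1480) = (2449817/(-2446818) + 1551/880309) - (1480 + √2*1480^(3/2)) = (2449817*(-1/2446818) + 1551*(1/880309)) - (1480 + √2*(2960*√370)) = (-2449817/2446818 + 1551/880309) - (1480 + 5920*√185) = -2152800938735/2153955906762 + (-1480 - 5920*√185) = -3190007542946495/2153955906762 - 5920*√185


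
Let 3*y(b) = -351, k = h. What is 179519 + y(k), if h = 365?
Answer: 179402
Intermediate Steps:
k = 365
y(b) = -117 (y(b) = (⅓)*(-351) = -117)
179519 + y(k) = 179519 - 117 = 179402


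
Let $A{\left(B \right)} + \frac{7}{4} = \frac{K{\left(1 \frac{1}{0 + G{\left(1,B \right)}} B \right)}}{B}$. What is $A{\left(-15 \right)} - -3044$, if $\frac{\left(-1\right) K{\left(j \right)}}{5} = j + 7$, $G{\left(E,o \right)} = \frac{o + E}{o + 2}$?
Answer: $\frac{255355}{84} \approx 3039.9$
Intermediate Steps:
$G{\left(E,o \right)} = \frac{E + o}{2 + o}$
$K{\left(j \right)} = -35 - 5 j$ ($K{\left(j \right)} = - 5 \left(j + 7\right) = - 5 \left(7 + j\right) = -35 - 5 j$)
$A{\left(B \right)} = - \frac{7}{4} + \frac{-35 - \frac{5 B \left(2 + B\right)}{1 + B}}{B}$ ($A{\left(B \right)} = - \frac{7}{4} + \frac{-35 - 5 \cdot 1 \frac{1}{0 + \frac{1 + B}{2 + B}} B}{B} = - \frac{7}{4} + \frac{-35 - 5 \cdot 1 \frac{1}{\frac{1}{2 + B} \left(1 + B\right)} B}{B} = - \frac{7}{4} + \frac{-35 - 5 \cdot 1 \frac{2 + B}{1 + B} B}{B} = - \frac{7}{4} + \frac{-35 - 5 \frac{2 + B}{1 + B} B}{B} = - \frac{7}{4} + \frac{-35 - 5 \frac{B \left(2 + B\right)}{1 + B}}{B} = - \frac{7}{4} + \frac{-35 - \frac{5 B \left(2 + B\right)}{1 + B}}{B}$)
$A{\left(-15 \right)} - -3044 = \frac{-140 - -2805 - 27 \left(-15\right)^{2}}{4 \left(-15\right) \left(1 - 15\right)} - -3044 = \frac{1}{4} \left(- \frac{1}{15}\right) \frac{1}{-14} \left(-140 + 2805 - 6075\right) + 3044 = \frac{1}{4} \left(- \frac{1}{15}\right) \left(- \frac{1}{14}\right) \left(-140 + 2805 - 6075\right) + 3044 = \frac{1}{4} \left(- \frac{1}{15}\right) \left(- \frac{1}{14}\right) \left(-3410\right) + 3044 = - \frac{341}{84} + 3044 = \frac{255355}{84}$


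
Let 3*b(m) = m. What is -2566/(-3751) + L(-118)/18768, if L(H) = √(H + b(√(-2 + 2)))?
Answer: 2566/3751 + I*√118/18768 ≈ 0.68408 + 0.00057879*I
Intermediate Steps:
b(m) = m/3
L(H) = √H (L(H) = √(H + √(-2 + 2)/3) = √(H + √0/3) = √(H + (⅓)*0) = √(H + 0) = √H)
-2566/(-3751) + L(-118)/18768 = -2566/(-3751) + √(-118)/18768 = -2566*(-1/3751) + (I*√118)*(1/18768) = 2566/3751 + I*√118/18768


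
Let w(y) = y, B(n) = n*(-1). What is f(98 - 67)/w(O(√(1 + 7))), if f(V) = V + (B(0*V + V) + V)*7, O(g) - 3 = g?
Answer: 93 - 62*√2 ≈ 5.3188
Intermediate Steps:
O(g) = 3 + g
B(n) = -n
f(V) = V (f(V) = V + (-(0*V + V) + V)*7 = V + (-(0 + V) + V)*7 = V + (-V + V)*7 = V + 0*7 = V + 0 = V)
f(98 - 67)/w(O(√(1 + 7))) = (98 - 67)/(3 + √(1 + 7)) = 31/(3 + √8) = 31/(3 + 2*√2)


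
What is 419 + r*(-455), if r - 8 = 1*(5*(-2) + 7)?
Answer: -1856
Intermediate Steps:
r = 5 (r = 8 + 1*(5*(-2) + 7) = 8 + 1*(-10 + 7) = 8 + 1*(-3) = 8 - 3 = 5)
419 + r*(-455) = 419 + 5*(-455) = 419 - 2275 = -1856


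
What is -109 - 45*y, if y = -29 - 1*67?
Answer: 4211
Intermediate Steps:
y = -96 (y = -29 - 67 = -96)
-109 - 45*y = -109 - 45*(-96) = -109 + 4320 = 4211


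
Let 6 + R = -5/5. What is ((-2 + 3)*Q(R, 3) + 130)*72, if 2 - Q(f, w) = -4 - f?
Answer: 9288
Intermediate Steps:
R = -7 (R = -6 - 5/5 = -6 - 5*⅕ = -6 - 1 = -7)
Q(f, w) = 6 + f (Q(f, w) = 2 - (-4 - f) = 2 + (4 + f) = 6 + f)
((-2 + 3)*Q(R, 3) + 130)*72 = ((-2 + 3)*(6 - 7) + 130)*72 = (1*(-1) + 130)*72 = (-1 + 130)*72 = 129*72 = 9288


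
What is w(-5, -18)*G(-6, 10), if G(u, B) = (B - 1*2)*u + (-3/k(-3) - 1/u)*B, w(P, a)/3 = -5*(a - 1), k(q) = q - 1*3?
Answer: -11780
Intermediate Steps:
k(q) = -3 + q (k(q) = q - 3 = -3 + q)
w(P, a) = 15 - 15*a (w(P, a) = 3*(-5*(a - 1)) = 3*(-5*(-1 + a)) = 3*(5 - 5*a) = 15 - 15*a)
G(u, B) = B*(½ - 1/u) + u*(-2 + B) (G(u, B) = (B - 1*2)*u + (-3/(-3 - 3) - 1/u)*B = (B - 2)*u + (-3/(-6) - 1/u)*B = (-2 + B)*u + (-3*(-⅙) - 1/u)*B = u*(-2 + B) + (½ - 1/u)*B = u*(-2 + B) + B*(½ - 1/u) = B*(½ - 1/u) + u*(-2 + B))
w(-5, -18)*G(-6, 10) = (15 - 15*(-18))*((½)*10 - 2*(-6) + 10*(-6) - 1*10/(-6)) = (15 + 270)*(5 + 12 - 60 - 1*10*(-⅙)) = 285*(5 + 12 - 60 + 5/3) = 285*(-124/3) = -11780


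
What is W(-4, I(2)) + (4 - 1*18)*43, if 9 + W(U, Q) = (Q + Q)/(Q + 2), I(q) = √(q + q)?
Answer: -610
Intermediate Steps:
I(q) = √2*√q (I(q) = √(2*q) = √2*√q)
W(U, Q) = -9 + 2*Q/(2 + Q) (W(U, Q) = -9 + (Q + Q)/(Q + 2) = -9 + (2*Q)/(2 + Q) = -9 + 2*Q/(2 + Q))
W(-4, I(2)) + (4 - 1*18)*43 = (-18 - 7*√2*√2)/(2 + √2*√2) + (4 - 1*18)*43 = (-18 - 7*2)/(2 + 2) + (4 - 18)*43 = (-18 - 14)/4 - 14*43 = (¼)*(-32) - 602 = -8 - 602 = -610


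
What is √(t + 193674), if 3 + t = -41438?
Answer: √152233 ≈ 390.17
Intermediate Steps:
t = -41441 (t = -3 - 41438 = -41441)
√(t + 193674) = √(-41441 + 193674) = √152233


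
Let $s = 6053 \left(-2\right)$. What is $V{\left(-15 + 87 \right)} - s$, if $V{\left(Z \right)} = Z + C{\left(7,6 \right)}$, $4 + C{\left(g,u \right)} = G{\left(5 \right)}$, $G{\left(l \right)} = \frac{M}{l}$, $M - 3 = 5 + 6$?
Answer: $\frac{60884}{5} \approx 12177.0$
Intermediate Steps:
$M = 14$ ($M = 3 + \left(5 + 6\right) = 3 + 11 = 14$)
$s = -12106$
$G{\left(l \right)} = \frac{14}{l}$
$C{\left(g,u \right)} = - \frac{6}{5}$ ($C{\left(g,u \right)} = -4 + \frac{14}{5} = - \frac{6}{5}$)
$V{\left(Z \right)} = - \frac{6}{5} + Z$ ($V{\left(Z \right)} = Z - \frac{6}{5} = - \frac{6}{5} + Z$)
$V{\left(-15 + 87 \right)} - s = \left(- \frac{6}{5} + \left(-15 + 87\right)\right) - -12106 = \left(- \frac{6}{5} + 72\right) + 12106 = \frac{354}{5} + 12106 = \frac{60884}{5}$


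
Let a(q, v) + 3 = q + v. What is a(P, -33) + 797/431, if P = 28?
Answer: -2651/431 ≈ -6.1508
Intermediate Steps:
a(q, v) = -3 + q + v (a(q, v) = -3 + (q + v) = -3 + q + v)
a(P, -33) + 797/431 = (-3 + 28 - 33) + 797/431 = -8 + 797*(1/431) = -8 + 797/431 = -2651/431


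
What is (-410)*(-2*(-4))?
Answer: -3280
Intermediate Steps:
(-410)*(-2*(-4)) = -41*10*8 = -410*8 = -3280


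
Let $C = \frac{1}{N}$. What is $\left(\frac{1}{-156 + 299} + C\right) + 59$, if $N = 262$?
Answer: $\frac{2210899}{37466} \approx 59.011$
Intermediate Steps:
$C = \frac{1}{262} \approx 0.0038168$
$\left(\frac{1}{-156 + 299} + C\right) + 59 = \left(\frac{1}{-156 + 299} + \frac{1}{262}\right) + 59 = \left(\frac{1}{143} + \frac{1}{262}\right) + 59 = \frac{405}{37466} + 59 = \frac{2210899}{37466}$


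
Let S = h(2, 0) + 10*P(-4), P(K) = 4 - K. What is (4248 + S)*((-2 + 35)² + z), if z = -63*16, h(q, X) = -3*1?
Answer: 350325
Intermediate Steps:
h(q, X) = -3
z = -1008
S = 77 (S = -3 + 10*(4 - 1*(-4)) = -3 + 10*(4 + 4) = -3 + 10*8 = -3 + 80 = 77)
(4248 + S)*((-2 + 35)² + z) = (4248 + 77)*((-2 + 35)² - 1008) = 4325*(33² - 1008) = 4325*(1089 - 1008) = 4325*81 = 350325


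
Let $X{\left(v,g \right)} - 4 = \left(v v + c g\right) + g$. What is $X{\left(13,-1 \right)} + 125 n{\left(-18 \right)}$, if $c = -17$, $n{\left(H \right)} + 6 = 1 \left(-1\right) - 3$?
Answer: $-1061$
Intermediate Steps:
$n{\left(H \right)} = -10$ ($n{\left(H \right)} = -6 + \left(1 \left(-1\right) - 3\right) = -6 - 4 = -10$)
$X{\left(v,g \right)} = 4 + v^{2} - 16 g$ ($X{\left(v,g \right)} = 4 - \left(16 g - v v\right) = 4 - \left(- v^{2} + 16 g\right) = 4 + v^{2} - 16 g$)
$X{\left(13,-1 \right)} + 125 n{\left(-18 \right)} = \left(4 + 13^{2} - -16\right) + 125 \left(-10\right) = \left(4 + 169 + 16\right) - 1250 = 189 - 1250 = -1061$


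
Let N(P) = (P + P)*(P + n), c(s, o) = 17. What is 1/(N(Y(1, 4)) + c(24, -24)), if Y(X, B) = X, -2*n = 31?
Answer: -1/12 ≈ -0.083333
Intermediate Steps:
n = -31/2 (n = -1/2*31 = -31/2 ≈ -15.500)
N(P) = 2*P*(-31/2 + P) (N(P) = (P + P)*(P - 31/2) = (2*P)*(-31/2 + P) = 2*P*(-31/2 + P))
1/(N(Y(1, 4)) + c(24, -24)) = 1/(1*(-31 + 2*1) + 17) = 1/(1*(-31 + 2) + 17) = 1/(1*(-29) + 17) = 1/(-29 + 17) = 1/(-12) = -1/12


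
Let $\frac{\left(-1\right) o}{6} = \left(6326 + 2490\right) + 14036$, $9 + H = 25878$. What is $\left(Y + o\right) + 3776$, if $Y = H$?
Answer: $-107467$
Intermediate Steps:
$H = 25869$ ($H = -9 + 25878 = 25869$)
$o = -137112$ ($o = - 6 \left(\left(6326 + 2490\right) + 14036\right) = - 6 \left(8816 + 14036\right) = \left(-6\right) 22852 = -137112$)
$Y = 25869$
$\left(Y + o\right) + 3776 = \left(25869 - 137112\right) + 3776 = -111243 + 3776 = -107467$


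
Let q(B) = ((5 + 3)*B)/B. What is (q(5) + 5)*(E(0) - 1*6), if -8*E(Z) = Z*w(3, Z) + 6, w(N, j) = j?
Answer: -351/4 ≈ -87.750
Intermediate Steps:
E(Z) = -¾ - Z²/8 (E(Z) = -(Z*Z + 6)/8 = -(Z² + 6)/8 = -(6 + Z²)/8 = -¾ - Z²/8)
q(B) = 8 (q(B) = (8*B)/B = 8)
(q(5) + 5)*(E(0) - 1*6) = (8 + 5)*((-¾ - ⅛*0²) - 1*6) = 13*((-¾ - ⅛*0) - 6) = 13*((-¾ + 0) - 6) = 13*(-¾ - 6) = 13*(-27/4) = -351/4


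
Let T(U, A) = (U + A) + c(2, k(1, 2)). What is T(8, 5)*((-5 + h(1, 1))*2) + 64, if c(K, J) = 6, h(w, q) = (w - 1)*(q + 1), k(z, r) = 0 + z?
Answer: -126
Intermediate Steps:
k(z, r) = z
h(w, q) = (1 + q)*(-1 + w) (h(w, q) = (-1 + w)*(1 + q) = (1 + q)*(-1 + w))
T(U, A) = 6 + A + U (T(U, A) = (U + A) + 6 = (A + U) + 6 = 6 + A + U)
T(8, 5)*((-5 + h(1, 1))*2) + 64 = (6 + 5 + 8)*((-5 + (-1 + 1 - 1*1 + 1*1))*2) + 64 = 19*((-5 + (-1 + 1 - 1 + 1))*2) + 64 = 19*((-5 + 0)*2) + 64 = 19*(-5*2) + 64 = 19*(-10) + 64 = -190 + 64 = -126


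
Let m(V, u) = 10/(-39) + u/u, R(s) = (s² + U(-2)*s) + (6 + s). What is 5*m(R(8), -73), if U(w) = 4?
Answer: 145/39 ≈ 3.7179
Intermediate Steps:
R(s) = 6 + s² + 5*s (R(s) = (s² + 4*s) + (6 + s) = 6 + s² + 5*s)
m(V, u) = 29/39 (m(V, u) = 10*(-1/39) + 1 = -10/39 + 1 = 29/39)
5*m(R(8), -73) = 5*(29/39) = 145/39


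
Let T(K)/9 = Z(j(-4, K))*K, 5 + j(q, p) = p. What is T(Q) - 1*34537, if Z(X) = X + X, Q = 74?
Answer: 57371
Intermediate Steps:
j(q, p) = -5 + p
Z(X) = 2*X
T(K) = 9*K*(-10 + 2*K) (T(K) = 9*((2*(-5 + K))*K) = 9*((-10 + 2*K)*K) = 9*(K*(-10 + 2*K)) = 9*K*(-10 + 2*K))
T(Q) - 1*34537 = 18*74*(-5 + 74) - 1*34537 = 18*74*69 - 34537 = 91908 - 34537 = 57371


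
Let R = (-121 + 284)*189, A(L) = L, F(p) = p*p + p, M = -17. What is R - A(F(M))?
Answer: 30535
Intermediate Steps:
F(p) = p + p**2 (F(p) = p**2 + p = p + p**2)
R = 30807 (R = 163*189 = 30807)
R - A(F(M)) = 30807 - (-17)*(1 - 17) = 30807 - (-17)*(-16) = 30807 - 1*272 = 30807 - 272 = 30535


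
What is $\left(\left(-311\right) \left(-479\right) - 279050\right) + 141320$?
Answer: $11239$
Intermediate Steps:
$\left(\left(-311\right) \left(-479\right) - 279050\right) + 141320 = \left(148969 - 279050\right) + 141320 = -130081 + 141320 = 11239$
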